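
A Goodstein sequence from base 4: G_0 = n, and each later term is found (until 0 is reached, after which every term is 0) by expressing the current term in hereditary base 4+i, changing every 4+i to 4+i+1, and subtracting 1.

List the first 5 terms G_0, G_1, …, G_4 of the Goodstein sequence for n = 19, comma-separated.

19, 27, 37, 49, 63

base 4: 19 = 4^2 + 3; at 5: 5^2 + 3 = 28; next = 27
base 5: 27 = 5^2 + 2; at 6: 6^2 + 2 = 38; next = 37
base 6: 37 = 6^2 + 1; at 7: 7^2 + 1 = 50; next = 49
base 7: 49 = 7^2; at 8: 8^2 = 64; next = 63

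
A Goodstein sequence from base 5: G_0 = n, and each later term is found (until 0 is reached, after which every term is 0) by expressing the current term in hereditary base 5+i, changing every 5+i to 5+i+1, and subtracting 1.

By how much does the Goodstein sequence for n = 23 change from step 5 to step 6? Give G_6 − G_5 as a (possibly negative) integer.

[0] 23 ≡ 4·5 + 3 (base 5). Lift 6: 27. −1: 26.
[1] 26 ≡ 4·6 + 2 (base 6). Lift 7: 30. −1: 29.
[2] 29 ≡ 4·7 + 1 (base 7). Lift 8: 33. −1: 32.
[3] 32 ≡ 4·8 (base 8). Lift 9: 36. −1: 35.
[4] 35 ≡ 3·9 + 8 (base 9). Lift 10: 38. −1: 37.
[5] 37 ≡ 3·10 + 7 (base 10). Lift 11: 40. −1: 39.

2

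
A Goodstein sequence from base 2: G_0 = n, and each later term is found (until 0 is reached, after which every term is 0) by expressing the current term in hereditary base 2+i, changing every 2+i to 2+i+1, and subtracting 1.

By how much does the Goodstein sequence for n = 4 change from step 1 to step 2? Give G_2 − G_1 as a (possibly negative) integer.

i=0: 4 = 2^2 (b=2); 2→3: 3^3 = 27; 27−1 = 26
i=1: 26 = 2·3^2 + 2·3 + 2 (b=3); 3→4: 2·4^2 + 2·4 + 2 = 42; 42−1 = 41

15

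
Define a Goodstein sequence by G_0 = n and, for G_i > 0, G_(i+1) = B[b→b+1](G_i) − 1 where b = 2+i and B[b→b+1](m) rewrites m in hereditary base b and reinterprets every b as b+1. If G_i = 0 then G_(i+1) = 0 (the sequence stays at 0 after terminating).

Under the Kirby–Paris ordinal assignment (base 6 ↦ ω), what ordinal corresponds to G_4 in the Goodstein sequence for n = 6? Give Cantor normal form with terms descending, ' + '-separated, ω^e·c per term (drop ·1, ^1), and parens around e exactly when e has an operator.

ω^5·5 + ω^4·5 + ω^3·5 + ω^2·5 + ω·5 + 5

6 —HB2→ 2^2 + 2 —bump→ 3^3 + 3 = 30 —(−1)→ 29
29 —HB3→ 3^3 + 2 —bump→ 4^4 + 2 = 258 —(−1)→ 257
257 —HB4→ 4^4 + 1 —bump→ 5^5 + 1 = 3126 —(−1)→ 3125
3125 —HB5→ 5^5 —bump→ 6^6 = 46656 —(−1)→ 46655
46655 —HB6→ 5·6^5 + 5·6^4 + 5·6^3 + 5·6^2 + 5·6 + 5 —bump→ 5·7^5 + 5·7^4 + 5·7^3 + 5·7^2 + 5·7 + 5 = 98040 —(−1)→ 98039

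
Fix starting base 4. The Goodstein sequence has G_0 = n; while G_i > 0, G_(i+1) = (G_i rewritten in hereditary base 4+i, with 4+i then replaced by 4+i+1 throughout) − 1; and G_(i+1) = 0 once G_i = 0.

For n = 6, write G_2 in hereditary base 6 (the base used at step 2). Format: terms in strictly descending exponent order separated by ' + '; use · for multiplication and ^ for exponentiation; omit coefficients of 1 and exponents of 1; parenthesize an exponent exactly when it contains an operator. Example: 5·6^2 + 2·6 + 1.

step 0: 6 = 4 + 2; sub 5 for 4: 5 + 2; = 7; G_1 = 7−1 = 6
step 1: 6 = 5 + 1; sub 6 for 5: 6 + 1; = 7; G_2 = 7−1 = 6
step 2: 6 = 6; sub 7 for 6: 7; = 7; G_3 = 7−1 = 6

6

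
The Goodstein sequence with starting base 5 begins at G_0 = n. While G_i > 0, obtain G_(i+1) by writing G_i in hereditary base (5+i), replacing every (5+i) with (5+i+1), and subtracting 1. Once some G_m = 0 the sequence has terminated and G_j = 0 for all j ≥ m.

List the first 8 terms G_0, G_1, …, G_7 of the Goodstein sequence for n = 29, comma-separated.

G_0 = 29. HB_5(29) = 5^2 + 4. Bump = 40. G_1 = 39.
G_1 = 39. HB_6(39) = 6^2 + 3. Bump = 52. G_2 = 51.
G_2 = 51. HB_7(51) = 7^2 + 2. Bump = 66. G_3 = 65.
G_3 = 65. HB_8(65) = 8^2 + 1. Bump = 82. G_4 = 81.
G_4 = 81. HB_9(81) = 9^2. Bump = 100. G_5 = 99.
G_5 = 99. HB_10(99) = 9·10 + 9. Bump = 108. G_6 = 107.
G_6 = 107. HB_11(107) = 9·11 + 8. Bump = 116. G_7 = 115.

29, 39, 51, 65, 81, 99, 107, 115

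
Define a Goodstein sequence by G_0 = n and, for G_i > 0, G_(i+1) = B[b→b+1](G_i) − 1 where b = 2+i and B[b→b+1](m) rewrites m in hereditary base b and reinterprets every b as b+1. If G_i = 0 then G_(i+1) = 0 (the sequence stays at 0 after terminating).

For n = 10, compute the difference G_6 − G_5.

base 2: 10 = 2^(2 + 1) + 2; at 3: 3^(3 + 1) + 3 = 84; next = 83
base 3: 83 = 3^(3 + 1) + 2; at 4: 4^(4 + 1) + 2 = 1026; next = 1025
base 4: 1025 = 4^(4 + 1) + 1; at 5: 5^(5 + 1) + 1 = 15626; next = 15625
base 5: 15625 = 5^(5 + 1); at 6: 6^(6 + 1) = 279936; next = 279935
base 6: 279935 = 5·6^6 + 5·6^5 + 5·6^4 + 5·6^3 + 5·6^2 + 5·6 + 5; at 7: 5·7^7 + 5·7^5 + 5·7^4 + 5·7^3 + 5·7^2 + 5·7 + 5 = 4215755; next = 4215754
base 7: 4215754 = 5·7^7 + 5·7^5 + 5·7^4 + 5·7^3 + 5·7^2 + 5·7 + 4; at 8: 5·8^8 + 5·8^5 + 5·8^4 + 5·8^3 + 5·8^2 + 5·8 + 4 = 84073324; next = 84073323

79857569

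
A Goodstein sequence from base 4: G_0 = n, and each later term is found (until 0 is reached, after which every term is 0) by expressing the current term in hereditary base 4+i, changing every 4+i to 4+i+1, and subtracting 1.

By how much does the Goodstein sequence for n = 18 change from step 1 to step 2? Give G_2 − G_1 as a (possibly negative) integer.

10

[0] 18 ≡ 4^2 + 2 (base 4). Lift 5: 27. −1: 26.
[1] 26 ≡ 5^2 + 1 (base 5). Lift 6: 37. −1: 36.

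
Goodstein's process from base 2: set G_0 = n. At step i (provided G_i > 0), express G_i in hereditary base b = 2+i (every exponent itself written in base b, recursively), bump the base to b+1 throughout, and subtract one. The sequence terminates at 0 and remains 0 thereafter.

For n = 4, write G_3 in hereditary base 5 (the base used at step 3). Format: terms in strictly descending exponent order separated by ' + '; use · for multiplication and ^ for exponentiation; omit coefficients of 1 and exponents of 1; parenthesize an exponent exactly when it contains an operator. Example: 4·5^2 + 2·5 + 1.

G_0 = 4. HB_2(4) = 2^2. Bump = 27. G_1 = 26.
G_1 = 26. HB_3(26) = 2·3^2 + 2·3 + 2. Bump = 42. G_2 = 41.
G_2 = 41. HB_4(41) = 2·4^2 + 2·4 + 1. Bump = 61. G_3 = 60.

2·5^2 + 2·5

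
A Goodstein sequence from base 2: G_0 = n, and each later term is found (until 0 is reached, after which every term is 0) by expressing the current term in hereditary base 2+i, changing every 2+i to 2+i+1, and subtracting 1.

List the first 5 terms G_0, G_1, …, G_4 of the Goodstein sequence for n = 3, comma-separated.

G_0 = 3. HB_2(3) = 2 + 1. Bump = 4. G_1 = 3.
G_1 = 3. HB_3(3) = 3. Bump = 4. G_2 = 3.
G_2 = 3. HB_4(3) = 3. Bump = 3. G_3 = 2.
G_3 = 2. HB_5(2) = 2. Bump = 2. G_4 = 1.

3, 3, 3, 2, 1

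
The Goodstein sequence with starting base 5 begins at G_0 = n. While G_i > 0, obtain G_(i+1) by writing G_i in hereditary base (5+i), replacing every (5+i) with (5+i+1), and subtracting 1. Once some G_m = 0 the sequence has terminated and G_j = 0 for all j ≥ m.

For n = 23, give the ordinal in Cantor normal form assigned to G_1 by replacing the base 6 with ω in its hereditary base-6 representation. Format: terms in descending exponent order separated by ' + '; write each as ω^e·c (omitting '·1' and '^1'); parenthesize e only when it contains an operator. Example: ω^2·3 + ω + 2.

[0] 23 ≡ 4·5 + 3 (base 5). Lift 6: 27. −1: 26.
[1] 26 ≡ 4·6 + 2 (base 6). Lift 7: 30. −1: 29.

ω·4 + 2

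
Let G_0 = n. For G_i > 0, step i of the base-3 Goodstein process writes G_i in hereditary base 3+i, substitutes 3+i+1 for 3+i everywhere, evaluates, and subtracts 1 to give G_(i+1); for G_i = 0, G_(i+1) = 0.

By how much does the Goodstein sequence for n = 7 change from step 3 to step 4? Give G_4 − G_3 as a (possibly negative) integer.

G_0 = 7. HB_3(7) = 2·3 + 1. Bump = 9. G_1 = 8.
G_1 = 8. HB_4(8) = 2·4. Bump = 10. G_2 = 9.
G_2 = 9. HB_5(9) = 5 + 4. Bump = 10. G_3 = 9.
G_3 = 9. HB_6(9) = 6 + 3. Bump = 10. G_4 = 9.

0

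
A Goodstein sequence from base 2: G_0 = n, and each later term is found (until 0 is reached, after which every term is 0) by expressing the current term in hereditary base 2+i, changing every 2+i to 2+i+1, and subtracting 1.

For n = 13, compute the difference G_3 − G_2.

14813

[0] 13 ≡ 2^(2 + 1) + 2^2 + 1 (base 2). Lift 3: 109. −1: 108.
[1] 108 ≡ 3^(3 + 1) + 3^3 (base 3). Lift 4: 1280. −1: 1279.
[2] 1279 ≡ 4^(4 + 1) + 3·4^3 + 3·4^2 + 3·4 + 3 (base 4). Lift 5: 16093. −1: 16092.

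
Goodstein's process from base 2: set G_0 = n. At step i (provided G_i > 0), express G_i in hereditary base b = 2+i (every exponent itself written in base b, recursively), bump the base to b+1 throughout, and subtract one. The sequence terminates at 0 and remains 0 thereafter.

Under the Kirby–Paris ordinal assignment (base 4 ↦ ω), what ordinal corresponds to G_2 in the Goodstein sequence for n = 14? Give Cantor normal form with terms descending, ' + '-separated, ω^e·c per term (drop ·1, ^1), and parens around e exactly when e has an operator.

ω^(ω + 1) + ω^ω + 1

(0) 14|_2 = 2^(2 + 1) + 2^2 + 2 ↦ 3^(3 + 1) + 3^3 + 3|_3 = 111 ⇒ 110
(1) 110|_3 = 3^(3 + 1) + 3^3 + 2 ↦ 4^(4 + 1) + 4^4 + 2|_4 = 1282 ⇒ 1281
(2) 1281|_4 = 4^(4 + 1) + 4^4 + 1 ↦ 5^(5 + 1) + 5^5 + 1|_5 = 18751 ⇒ 18750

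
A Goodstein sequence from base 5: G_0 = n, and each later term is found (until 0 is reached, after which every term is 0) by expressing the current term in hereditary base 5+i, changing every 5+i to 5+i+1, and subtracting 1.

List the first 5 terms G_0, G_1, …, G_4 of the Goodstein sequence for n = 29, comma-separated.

29, 39, 51, 65, 81

[0] 29 ≡ 5^2 + 4 (base 5). Lift 6: 40. −1: 39.
[1] 39 ≡ 6^2 + 3 (base 6). Lift 7: 52. −1: 51.
[2] 51 ≡ 7^2 + 2 (base 7). Lift 8: 66. −1: 65.
[3] 65 ≡ 8^2 + 1 (base 8). Lift 9: 82. −1: 81.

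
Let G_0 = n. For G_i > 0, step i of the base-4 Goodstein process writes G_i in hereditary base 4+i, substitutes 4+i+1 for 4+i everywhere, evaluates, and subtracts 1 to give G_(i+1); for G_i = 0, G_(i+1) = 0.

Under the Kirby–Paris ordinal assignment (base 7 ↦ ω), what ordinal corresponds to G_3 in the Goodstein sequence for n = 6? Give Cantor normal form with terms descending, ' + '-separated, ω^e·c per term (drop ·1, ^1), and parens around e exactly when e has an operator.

6

base 4: 6 = 4 + 2; at 5: 5 + 2 = 7; next = 6
base 5: 6 = 5 + 1; at 6: 6 + 1 = 7; next = 6
base 6: 6 = 6; at 7: 7 = 7; next = 6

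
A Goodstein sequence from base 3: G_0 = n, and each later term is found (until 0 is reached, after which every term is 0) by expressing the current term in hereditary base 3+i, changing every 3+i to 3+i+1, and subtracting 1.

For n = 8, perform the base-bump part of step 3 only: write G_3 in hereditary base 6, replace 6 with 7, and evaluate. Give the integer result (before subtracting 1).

step 0: 8 = 2·3 + 2; sub 4 for 3: 2·4 + 2; = 10; G_1 = 10−1 = 9
step 1: 9 = 2·4 + 1; sub 5 for 4: 2·5 + 1; = 11; G_2 = 11−1 = 10
step 2: 10 = 2·5; sub 6 for 5: 2·6; = 12; G_3 = 12−1 = 11

12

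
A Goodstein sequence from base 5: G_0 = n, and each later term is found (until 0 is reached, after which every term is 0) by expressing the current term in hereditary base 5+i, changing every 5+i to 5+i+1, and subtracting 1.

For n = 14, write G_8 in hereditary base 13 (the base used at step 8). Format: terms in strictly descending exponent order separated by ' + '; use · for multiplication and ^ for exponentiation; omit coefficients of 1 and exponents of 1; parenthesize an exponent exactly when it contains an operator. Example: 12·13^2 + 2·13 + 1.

step 0: 14 = 2·5 + 4; sub 6 for 5: 2·6 + 4; = 16; G_1 = 16−1 = 15
step 1: 15 = 2·6 + 3; sub 7 for 6: 2·7 + 3; = 17; G_2 = 17−1 = 16
step 2: 16 = 2·7 + 2; sub 8 for 7: 2·8 + 2; = 18; G_3 = 18−1 = 17
step 3: 17 = 2·8 + 1; sub 9 for 8: 2·9 + 1; = 19; G_4 = 19−1 = 18
step 4: 18 = 2·9; sub 10 for 9: 2·10; = 20; G_5 = 20−1 = 19
step 5: 19 = 10 + 9; sub 11 for 10: 11 + 9; = 20; G_6 = 20−1 = 19
step 6: 19 = 11 + 8; sub 12 for 11: 12 + 8; = 20; G_7 = 20−1 = 19
step 7: 19 = 12 + 7; sub 13 for 12: 13 + 7; = 20; G_8 = 20−1 = 19
step 8: 19 = 13 + 6; sub 14 for 13: 14 + 6; = 20; G_9 = 20−1 = 19

13 + 6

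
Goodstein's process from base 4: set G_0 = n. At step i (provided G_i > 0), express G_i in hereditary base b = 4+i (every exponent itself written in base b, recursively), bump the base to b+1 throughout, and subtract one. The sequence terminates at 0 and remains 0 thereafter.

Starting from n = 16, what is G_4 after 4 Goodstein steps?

G_0 = 16. HB_4(16) = 4^2. Bump = 25. G_1 = 24.
G_1 = 24. HB_5(24) = 4·5 + 4. Bump = 28. G_2 = 27.
G_2 = 27. HB_6(27) = 4·6 + 3. Bump = 31. G_3 = 30.
G_3 = 30. HB_7(30) = 4·7 + 2. Bump = 34. G_4 = 33.

33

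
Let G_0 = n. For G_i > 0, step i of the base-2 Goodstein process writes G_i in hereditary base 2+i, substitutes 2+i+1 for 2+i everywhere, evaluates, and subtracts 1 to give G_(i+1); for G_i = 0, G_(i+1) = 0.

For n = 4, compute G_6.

(0) 4|_2 = 2^2 ↦ 3^3|_3 = 27 ⇒ 26
(1) 26|_3 = 2·3^2 + 2·3 + 2 ↦ 2·4^2 + 2·4 + 2|_4 = 42 ⇒ 41
(2) 41|_4 = 2·4^2 + 2·4 + 1 ↦ 2·5^2 + 2·5 + 1|_5 = 61 ⇒ 60
(3) 60|_5 = 2·5^2 + 2·5 ↦ 2·6^2 + 2·6|_6 = 84 ⇒ 83
(4) 83|_6 = 2·6^2 + 6 + 5 ↦ 2·7^2 + 7 + 5|_7 = 110 ⇒ 109
(5) 109|_7 = 2·7^2 + 7 + 4 ↦ 2·8^2 + 8 + 4|_8 = 140 ⇒ 139
(6) 139|_8 = 2·8^2 + 8 + 3 ↦ 2·9^2 + 9 + 3|_9 = 174 ⇒ 173

139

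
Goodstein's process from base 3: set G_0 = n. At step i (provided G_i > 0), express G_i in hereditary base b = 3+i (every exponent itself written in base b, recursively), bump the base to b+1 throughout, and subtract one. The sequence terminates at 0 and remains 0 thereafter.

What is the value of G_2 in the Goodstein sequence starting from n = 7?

9

G_0 = 7. HB_3(7) = 2·3 + 1. Bump = 9. G_1 = 8.
G_1 = 8. HB_4(8) = 2·4. Bump = 10. G_2 = 9.
G_2 = 9. HB_5(9) = 5 + 4. Bump = 10. G_3 = 9.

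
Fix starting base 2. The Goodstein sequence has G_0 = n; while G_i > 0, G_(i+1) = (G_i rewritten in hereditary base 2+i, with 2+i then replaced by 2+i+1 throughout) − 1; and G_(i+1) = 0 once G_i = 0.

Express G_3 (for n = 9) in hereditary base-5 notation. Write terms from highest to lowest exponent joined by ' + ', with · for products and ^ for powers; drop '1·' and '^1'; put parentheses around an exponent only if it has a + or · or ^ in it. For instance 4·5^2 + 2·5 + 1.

[0] 9 ≡ 2^(2 + 1) + 1 (base 2). Lift 3: 82. −1: 81.
[1] 81 ≡ 3^(3 + 1) (base 3). Lift 4: 1024. −1: 1023.
[2] 1023 ≡ 3·4^4 + 3·4^3 + 3·4^2 + 3·4 + 3 (base 4). Lift 5: 9843. −1: 9842.

3·5^5 + 3·5^3 + 3·5^2 + 3·5 + 2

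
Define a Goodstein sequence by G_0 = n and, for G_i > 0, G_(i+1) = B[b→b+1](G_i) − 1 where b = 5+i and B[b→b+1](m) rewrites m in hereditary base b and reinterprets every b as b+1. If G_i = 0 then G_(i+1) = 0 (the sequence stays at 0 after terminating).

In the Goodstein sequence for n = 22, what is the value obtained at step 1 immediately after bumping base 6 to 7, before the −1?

[0] 22 ≡ 4·5 + 2 (base 5). Lift 6: 26. −1: 25.
[1] 25 ≡ 4·6 + 1 (base 6). Lift 7: 29. −1: 28.

29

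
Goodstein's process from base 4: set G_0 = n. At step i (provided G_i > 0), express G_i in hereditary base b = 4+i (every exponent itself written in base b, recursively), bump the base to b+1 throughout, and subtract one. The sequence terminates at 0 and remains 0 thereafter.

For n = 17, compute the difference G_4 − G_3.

4

base 4: 17 = 4^2 + 1; at 5: 5^2 + 1 = 26; next = 25
base 5: 25 = 5^2; at 6: 6^2 = 36; next = 35
base 6: 35 = 5·6 + 5; at 7: 5·7 + 5 = 40; next = 39
base 7: 39 = 5·7 + 4; at 8: 5·8 + 4 = 44; next = 43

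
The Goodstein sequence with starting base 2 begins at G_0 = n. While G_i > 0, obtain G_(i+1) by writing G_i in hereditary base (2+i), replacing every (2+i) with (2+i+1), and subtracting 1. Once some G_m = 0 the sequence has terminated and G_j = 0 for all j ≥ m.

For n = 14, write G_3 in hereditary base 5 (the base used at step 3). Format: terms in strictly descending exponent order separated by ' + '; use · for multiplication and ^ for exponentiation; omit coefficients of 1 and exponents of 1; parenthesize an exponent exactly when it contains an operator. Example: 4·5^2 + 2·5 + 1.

G_0=14  [base 2] 2^(2 + 1) + 2^2 + 2  →[2↦3]→  3^(3 + 1) + 3^3 + 3 = 111  −1 ⇒ G_1=110
G_1=110  [base 3] 3^(3 + 1) + 3^3 + 2  →[3↦4]→  4^(4 + 1) + 4^4 + 2 = 1282  −1 ⇒ G_2=1281
G_2=1281  [base 4] 4^(4 + 1) + 4^4 + 1  →[4↦5]→  5^(5 + 1) + 5^5 + 1 = 18751  −1 ⇒ G_3=18750
G_3=18750  [base 5] 5^(5 + 1) + 5^5  →[5↦6]→  6^(6 + 1) + 6^6 = 326592  −1 ⇒ G_4=326591

5^(5 + 1) + 5^5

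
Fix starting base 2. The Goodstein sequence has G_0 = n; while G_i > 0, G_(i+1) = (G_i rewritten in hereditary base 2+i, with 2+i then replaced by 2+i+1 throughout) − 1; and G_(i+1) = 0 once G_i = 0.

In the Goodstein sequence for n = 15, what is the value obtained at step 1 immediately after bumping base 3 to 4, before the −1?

i=0: 15 = 2^(2 + 1) + 2^2 + 2 + 1 (b=2); 2→3: 3^(3 + 1) + 3^3 + 3 + 1 = 112; 112−1 = 111
i=1: 111 = 3^(3 + 1) + 3^3 + 3 (b=3); 3→4: 4^(4 + 1) + 4^4 + 4 = 1284; 1284−1 = 1283

1284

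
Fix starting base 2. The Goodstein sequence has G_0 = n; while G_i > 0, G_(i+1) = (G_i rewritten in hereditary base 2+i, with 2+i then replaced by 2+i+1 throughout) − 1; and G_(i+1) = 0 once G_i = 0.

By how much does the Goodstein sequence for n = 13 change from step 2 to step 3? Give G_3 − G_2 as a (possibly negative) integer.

i=0: 13 = 2^(2 + 1) + 2^2 + 1 (b=2); 2→3: 3^(3 + 1) + 3^3 + 1 = 109; 109−1 = 108
i=1: 108 = 3^(3 + 1) + 3^3 (b=3); 3→4: 4^(4 + 1) + 4^4 = 1280; 1280−1 = 1279
i=2: 1279 = 4^(4 + 1) + 3·4^3 + 3·4^2 + 3·4 + 3 (b=4); 4→5: 5^(5 + 1) + 3·5^3 + 3·5^2 + 3·5 + 3 = 16093; 16093−1 = 16092

14813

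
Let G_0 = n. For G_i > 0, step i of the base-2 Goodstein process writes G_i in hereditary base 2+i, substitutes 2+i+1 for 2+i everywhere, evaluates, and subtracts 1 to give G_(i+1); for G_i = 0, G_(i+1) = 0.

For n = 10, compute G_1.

i=0: 10 = 2^(2 + 1) + 2 (b=2); 2→3: 3^(3 + 1) + 3 = 84; 84−1 = 83
i=1: 83 = 3^(3 + 1) + 2 (b=3); 3→4: 4^(4 + 1) + 2 = 1026; 1026−1 = 1025

83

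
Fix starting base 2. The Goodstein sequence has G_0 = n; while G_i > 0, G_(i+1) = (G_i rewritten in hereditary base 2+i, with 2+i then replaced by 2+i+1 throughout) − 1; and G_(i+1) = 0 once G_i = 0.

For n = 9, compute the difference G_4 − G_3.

G_0=9  [base 2] 2^(2 + 1) + 1  →[2↦3]→  3^(3 + 1) + 1 = 82  −1 ⇒ G_1=81
G_1=81  [base 3] 3^(3 + 1)  →[3↦4]→  4^(4 + 1) = 1024  −1 ⇒ G_2=1023
G_2=1023  [base 4] 3·4^4 + 3·4^3 + 3·4^2 + 3·4 + 3  →[4↦5]→  3·5^5 + 3·5^3 + 3·5^2 + 3·5 + 3 = 9843  −1 ⇒ G_3=9842
G_3=9842  [base 5] 3·5^5 + 3·5^3 + 3·5^2 + 3·5 + 2  →[5↦6]→  3·6^6 + 3·6^3 + 3·6^2 + 3·6 + 2 = 140744  −1 ⇒ G_4=140743

130901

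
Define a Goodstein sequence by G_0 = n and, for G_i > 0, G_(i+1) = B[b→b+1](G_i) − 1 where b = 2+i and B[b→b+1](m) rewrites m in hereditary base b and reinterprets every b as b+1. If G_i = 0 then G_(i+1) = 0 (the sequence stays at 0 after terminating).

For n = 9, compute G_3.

G_0=9  [base 2] 2^(2 + 1) + 1  →[2↦3]→  3^(3 + 1) + 1 = 82  −1 ⇒ G_1=81
G_1=81  [base 3] 3^(3 + 1)  →[3↦4]→  4^(4 + 1) = 1024  −1 ⇒ G_2=1023
G_2=1023  [base 4] 3·4^4 + 3·4^3 + 3·4^2 + 3·4 + 3  →[4↦5]→  3·5^5 + 3·5^3 + 3·5^2 + 3·5 + 3 = 9843  −1 ⇒ G_3=9842
G_3=9842  [base 5] 3·5^5 + 3·5^3 + 3·5^2 + 3·5 + 2  →[5↦6]→  3·6^6 + 3·6^3 + 3·6^2 + 3·6 + 2 = 140744  −1 ⇒ G_4=140743

9842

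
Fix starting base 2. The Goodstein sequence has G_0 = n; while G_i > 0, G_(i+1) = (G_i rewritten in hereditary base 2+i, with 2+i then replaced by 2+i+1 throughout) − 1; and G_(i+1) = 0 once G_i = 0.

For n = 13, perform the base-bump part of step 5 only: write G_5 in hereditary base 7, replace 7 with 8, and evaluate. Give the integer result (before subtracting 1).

13 —HB2→ 2^(2 + 1) + 2^2 + 1 —bump→ 3^(3 + 1) + 3^3 + 1 = 109 —(−1)→ 108
108 —HB3→ 3^(3 + 1) + 3^3 —bump→ 4^(4 + 1) + 4^4 = 1280 —(−1)→ 1279
1279 —HB4→ 4^(4 + 1) + 3·4^3 + 3·4^2 + 3·4 + 3 —bump→ 5^(5 + 1) + 3·5^3 + 3·5^2 + 3·5 + 3 = 16093 —(−1)→ 16092
16092 —HB5→ 5^(5 + 1) + 3·5^3 + 3·5^2 + 3·5 + 2 —bump→ 6^(6 + 1) + 3·6^3 + 3·6^2 + 3·6 + 2 = 280712 —(−1)→ 280711
280711 —HB6→ 6^(6 + 1) + 3·6^3 + 3·6^2 + 3·6 + 1 —bump→ 7^(7 + 1) + 3·7^3 + 3·7^2 + 3·7 + 1 = 5765999 —(−1)→ 5765998
5765998 —HB7→ 7^(7 + 1) + 3·7^3 + 3·7^2 + 3·7 —bump→ 8^(8 + 1) + 3·8^3 + 3·8^2 + 3·8 = 134219480 —(−1)→ 134219479

134219480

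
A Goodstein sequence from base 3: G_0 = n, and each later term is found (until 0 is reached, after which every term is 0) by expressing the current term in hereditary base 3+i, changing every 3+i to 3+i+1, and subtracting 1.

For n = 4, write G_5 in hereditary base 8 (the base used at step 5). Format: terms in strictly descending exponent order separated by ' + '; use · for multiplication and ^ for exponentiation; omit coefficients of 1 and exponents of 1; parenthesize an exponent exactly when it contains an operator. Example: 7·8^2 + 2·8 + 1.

1

4 —HB3→ 3 + 1 —bump→ 4 + 1 = 5 —(−1)→ 4
4 —HB4→ 4 —bump→ 5 = 5 —(−1)→ 4
4 —HB5→ 4 —bump→ 4 = 4 —(−1)→ 3
3 —HB6→ 3 —bump→ 3 = 3 —(−1)→ 2
2 —HB7→ 2 —bump→ 2 = 2 —(−1)→ 1
1 —HB8→ 1 —bump→ 1 = 1 —(−1)→ 0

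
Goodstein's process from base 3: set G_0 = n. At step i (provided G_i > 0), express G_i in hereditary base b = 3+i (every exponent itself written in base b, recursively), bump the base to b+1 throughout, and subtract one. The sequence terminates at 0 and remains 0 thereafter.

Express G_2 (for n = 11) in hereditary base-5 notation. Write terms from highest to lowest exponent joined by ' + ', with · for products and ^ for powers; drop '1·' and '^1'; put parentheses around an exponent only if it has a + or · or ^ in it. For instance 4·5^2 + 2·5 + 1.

step 0: 11 = 3^2 + 2; sub 4 for 3: 4^2 + 2; = 18; G_1 = 18−1 = 17
step 1: 17 = 4^2 + 1; sub 5 for 4: 5^2 + 1; = 26; G_2 = 26−1 = 25
step 2: 25 = 5^2; sub 6 for 5: 6^2; = 36; G_3 = 36−1 = 35

5^2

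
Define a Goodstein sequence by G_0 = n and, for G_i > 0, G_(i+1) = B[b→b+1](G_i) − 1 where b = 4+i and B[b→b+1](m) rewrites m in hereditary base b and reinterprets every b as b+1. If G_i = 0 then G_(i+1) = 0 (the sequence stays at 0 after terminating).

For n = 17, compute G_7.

55

G_0 = 17. HB_4(17) = 4^2 + 1. Bump = 26. G_1 = 25.
G_1 = 25. HB_5(25) = 5^2. Bump = 36. G_2 = 35.
G_2 = 35. HB_6(35) = 5·6 + 5. Bump = 40. G_3 = 39.
G_3 = 39. HB_7(39) = 5·7 + 4. Bump = 44. G_4 = 43.
G_4 = 43. HB_8(43) = 5·8 + 3. Bump = 48. G_5 = 47.
G_5 = 47. HB_9(47) = 5·9 + 2. Bump = 52. G_6 = 51.
G_6 = 51. HB_10(51) = 5·10 + 1. Bump = 56. G_7 = 55.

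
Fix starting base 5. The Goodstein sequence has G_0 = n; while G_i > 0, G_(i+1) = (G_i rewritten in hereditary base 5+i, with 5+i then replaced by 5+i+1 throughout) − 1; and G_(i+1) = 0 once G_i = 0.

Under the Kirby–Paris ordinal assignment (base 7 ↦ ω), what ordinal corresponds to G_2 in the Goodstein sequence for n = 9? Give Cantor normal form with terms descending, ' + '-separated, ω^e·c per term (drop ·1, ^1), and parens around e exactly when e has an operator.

step 0: 9 = 5 + 4; sub 6 for 5: 6 + 4; = 10; G_1 = 10−1 = 9
step 1: 9 = 6 + 3; sub 7 for 6: 7 + 3; = 10; G_2 = 10−1 = 9
step 2: 9 = 7 + 2; sub 8 for 7: 8 + 2; = 10; G_3 = 10−1 = 9

ω + 2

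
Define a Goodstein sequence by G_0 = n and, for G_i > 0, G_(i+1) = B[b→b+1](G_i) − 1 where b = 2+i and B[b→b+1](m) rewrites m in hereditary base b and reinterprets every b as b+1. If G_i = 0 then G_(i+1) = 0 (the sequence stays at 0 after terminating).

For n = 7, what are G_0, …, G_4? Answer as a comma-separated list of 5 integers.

G_0=7  [base 2] 2^2 + 2 + 1  →[2↦3]→  3^3 + 3 + 1 = 31  −1 ⇒ G_1=30
G_1=30  [base 3] 3^3 + 3  →[3↦4]→  4^4 + 4 = 260  −1 ⇒ G_2=259
G_2=259  [base 4] 4^4 + 3  →[4↦5]→  5^5 + 3 = 3128  −1 ⇒ G_3=3127
G_3=3127  [base 5] 5^5 + 2  →[5↦6]→  6^6 + 2 = 46658  −1 ⇒ G_4=46657

7, 30, 259, 3127, 46657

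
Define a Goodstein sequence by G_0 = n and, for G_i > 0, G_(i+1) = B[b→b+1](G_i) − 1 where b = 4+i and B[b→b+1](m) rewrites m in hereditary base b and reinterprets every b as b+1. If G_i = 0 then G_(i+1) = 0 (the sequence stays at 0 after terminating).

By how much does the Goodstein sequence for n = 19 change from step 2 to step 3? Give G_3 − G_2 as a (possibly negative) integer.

[0] 19 ≡ 4^2 + 3 (base 4). Lift 5: 28. −1: 27.
[1] 27 ≡ 5^2 + 2 (base 5). Lift 6: 38. −1: 37.
[2] 37 ≡ 6^2 + 1 (base 6). Lift 7: 50. −1: 49.

12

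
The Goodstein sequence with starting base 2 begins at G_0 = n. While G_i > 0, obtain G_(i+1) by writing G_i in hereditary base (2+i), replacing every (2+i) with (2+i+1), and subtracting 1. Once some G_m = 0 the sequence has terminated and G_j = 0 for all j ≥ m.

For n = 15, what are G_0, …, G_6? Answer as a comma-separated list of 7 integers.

15, 111, 1283, 18752, 326593, 6588344, 150994943

G_0=15  [base 2] 2^(2 + 1) + 2^2 + 2 + 1  →[2↦3]→  3^(3 + 1) + 3^3 + 3 + 1 = 112  −1 ⇒ G_1=111
G_1=111  [base 3] 3^(3 + 1) + 3^3 + 3  →[3↦4]→  4^(4 + 1) + 4^4 + 4 = 1284  −1 ⇒ G_2=1283
G_2=1283  [base 4] 4^(4 + 1) + 4^4 + 3  →[4↦5]→  5^(5 + 1) + 5^5 + 3 = 18753  −1 ⇒ G_3=18752
G_3=18752  [base 5] 5^(5 + 1) + 5^5 + 2  →[5↦6]→  6^(6 + 1) + 6^6 + 2 = 326594  −1 ⇒ G_4=326593
G_4=326593  [base 6] 6^(6 + 1) + 6^6 + 1  →[6↦7]→  7^(7 + 1) + 7^7 + 1 = 6588345  −1 ⇒ G_5=6588344
G_5=6588344  [base 7] 7^(7 + 1) + 7^7  →[7↦8]→  8^(8 + 1) + 8^8 = 150994944  −1 ⇒ G_6=150994943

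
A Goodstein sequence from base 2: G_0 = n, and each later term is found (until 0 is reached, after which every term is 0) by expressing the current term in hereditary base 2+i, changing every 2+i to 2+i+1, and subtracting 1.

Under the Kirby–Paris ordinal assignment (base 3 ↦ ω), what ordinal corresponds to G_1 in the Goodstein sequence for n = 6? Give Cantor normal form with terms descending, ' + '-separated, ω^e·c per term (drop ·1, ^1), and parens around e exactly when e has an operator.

base 2: 6 = 2^2 + 2; at 3: 3^3 + 3 = 30; next = 29
base 3: 29 = 3^3 + 2; at 4: 4^4 + 2 = 258; next = 257

ω^ω + 2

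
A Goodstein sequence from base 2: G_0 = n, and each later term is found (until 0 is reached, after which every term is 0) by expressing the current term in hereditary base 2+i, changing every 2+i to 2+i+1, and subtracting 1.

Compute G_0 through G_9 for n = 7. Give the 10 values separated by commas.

7, 30, 259, 3127, 46657, 823543, 16777215, 37665879, 77777775, 150051213

i=0: 7 = 2^2 + 2 + 1 (b=2); 2→3: 3^3 + 3 + 1 = 31; 31−1 = 30
i=1: 30 = 3^3 + 3 (b=3); 3→4: 4^4 + 4 = 260; 260−1 = 259
i=2: 259 = 4^4 + 3 (b=4); 4→5: 5^5 + 3 = 3128; 3128−1 = 3127
i=3: 3127 = 5^5 + 2 (b=5); 5→6: 6^6 + 2 = 46658; 46658−1 = 46657
i=4: 46657 = 6^6 + 1 (b=6); 6→7: 7^7 + 1 = 823544; 823544−1 = 823543
i=5: 823543 = 7^7 (b=7); 7→8: 8^8 = 16777216; 16777216−1 = 16777215
i=6: 16777215 = 7·8^7 + 7·8^6 + 7·8^5 + 7·8^4 + 7·8^3 + 7·8^2 + 7·8 + 7 (b=8); 8→9: 7·9^7 + 7·9^6 + 7·9^5 + 7·9^4 + 7·9^3 + 7·9^2 + 7·9 + 7 = 37665880; 37665880−1 = 37665879
i=7: 37665879 = 7·9^7 + 7·9^6 + 7·9^5 + 7·9^4 + 7·9^3 + 7·9^2 + 7·9 + 6 (b=9); 9→10: 7·10^7 + 7·10^6 + 7·10^5 + 7·10^4 + 7·10^3 + 7·10^2 + 7·10 + 6 = 77777776; 77777776−1 = 77777775
i=8: 77777775 = 7·10^7 + 7·10^6 + 7·10^5 + 7·10^4 + 7·10^3 + 7·10^2 + 7·10 + 5 (b=10); 10→11: 7·11^7 + 7·11^6 + 7·11^5 + 7·11^4 + 7·11^3 + 7·11^2 + 7·11 + 5 = 150051214; 150051214−1 = 150051213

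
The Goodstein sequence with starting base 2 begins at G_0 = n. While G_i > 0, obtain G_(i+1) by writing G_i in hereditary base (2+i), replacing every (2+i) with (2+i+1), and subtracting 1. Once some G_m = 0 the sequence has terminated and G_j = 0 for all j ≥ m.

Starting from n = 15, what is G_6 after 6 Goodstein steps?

[0] 15 ≡ 2^(2 + 1) + 2^2 + 2 + 1 (base 2). Lift 3: 112. −1: 111.
[1] 111 ≡ 3^(3 + 1) + 3^3 + 3 (base 3). Lift 4: 1284. −1: 1283.
[2] 1283 ≡ 4^(4 + 1) + 4^4 + 3 (base 4). Lift 5: 18753. −1: 18752.
[3] 18752 ≡ 5^(5 + 1) + 5^5 + 2 (base 5). Lift 6: 326594. −1: 326593.
[4] 326593 ≡ 6^(6 + 1) + 6^6 + 1 (base 6). Lift 7: 6588345. −1: 6588344.
[5] 6588344 ≡ 7^(7 + 1) + 7^7 (base 7). Lift 8: 150994944. −1: 150994943.

150994943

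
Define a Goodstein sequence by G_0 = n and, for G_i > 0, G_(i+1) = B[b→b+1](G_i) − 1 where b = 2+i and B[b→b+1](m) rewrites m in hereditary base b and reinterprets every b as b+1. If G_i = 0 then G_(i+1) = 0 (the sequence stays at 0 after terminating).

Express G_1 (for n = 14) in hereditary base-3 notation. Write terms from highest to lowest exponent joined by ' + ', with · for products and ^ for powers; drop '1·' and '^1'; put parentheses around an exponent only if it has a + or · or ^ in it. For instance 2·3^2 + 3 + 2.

3^(3 + 1) + 3^3 + 2

14 —HB2→ 2^(2 + 1) + 2^2 + 2 —bump→ 3^(3 + 1) + 3^3 + 3 = 111 —(−1)→ 110
110 —HB3→ 3^(3 + 1) + 3^3 + 2 —bump→ 4^(4 + 1) + 4^4 + 2 = 1282 —(−1)→ 1281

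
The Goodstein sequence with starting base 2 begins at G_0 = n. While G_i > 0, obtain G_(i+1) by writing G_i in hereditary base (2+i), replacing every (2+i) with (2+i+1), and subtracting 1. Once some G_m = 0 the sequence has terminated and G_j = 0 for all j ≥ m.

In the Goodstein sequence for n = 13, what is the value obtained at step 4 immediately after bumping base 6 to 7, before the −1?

5765999

G_0 = 13. HB_2(13) = 2^(2 + 1) + 2^2 + 1. Bump = 109. G_1 = 108.
G_1 = 108. HB_3(108) = 3^(3 + 1) + 3^3. Bump = 1280. G_2 = 1279.
G_2 = 1279. HB_4(1279) = 4^(4 + 1) + 3·4^3 + 3·4^2 + 3·4 + 3. Bump = 16093. G_3 = 16092.
G_3 = 16092. HB_5(16092) = 5^(5 + 1) + 3·5^3 + 3·5^2 + 3·5 + 2. Bump = 280712. G_4 = 280711.
G_4 = 280711. HB_6(280711) = 6^(6 + 1) + 3·6^3 + 3·6^2 + 3·6 + 1. Bump = 5765999. G_5 = 5765998.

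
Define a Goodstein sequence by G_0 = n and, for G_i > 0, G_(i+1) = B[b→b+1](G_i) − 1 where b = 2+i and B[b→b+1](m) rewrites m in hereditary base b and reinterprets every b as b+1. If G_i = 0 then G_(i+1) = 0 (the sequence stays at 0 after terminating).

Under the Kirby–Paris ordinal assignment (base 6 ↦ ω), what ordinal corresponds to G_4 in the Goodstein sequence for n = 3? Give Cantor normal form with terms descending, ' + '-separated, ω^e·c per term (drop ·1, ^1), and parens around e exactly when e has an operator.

1

i=0: 3 = 2 + 1 (b=2); 2→3: 3 + 1 = 4; 4−1 = 3
i=1: 3 = 3 (b=3); 3→4: 4 = 4; 4−1 = 3
i=2: 3 = 3 (b=4); 4→5: 3 = 3; 3−1 = 2
i=3: 2 = 2 (b=5); 5→6: 2 = 2; 2−1 = 1
i=4: 1 = 1 (b=6); 6→7: 1 = 1; 1−1 = 0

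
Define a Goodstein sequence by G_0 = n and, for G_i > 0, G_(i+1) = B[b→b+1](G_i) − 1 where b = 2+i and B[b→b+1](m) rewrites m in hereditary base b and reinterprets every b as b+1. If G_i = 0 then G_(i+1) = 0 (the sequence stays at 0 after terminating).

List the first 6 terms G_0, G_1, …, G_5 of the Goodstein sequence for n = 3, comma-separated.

3, 3, 3, 2, 1, 0

(0) 3|_2 = 2 + 1 ↦ 3 + 1|_3 = 4 ⇒ 3
(1) 3|_3 = 3 ↦ 4|_4 = 4 ⇒ 3
(2) 3|_4 = 3 ↦ 3|_5 = 3 ⇒ 2
(3) 2|_5 = 2 ↦ 2|_6 = 2 ⇒ 1
(4) 1|_6 = 1 ↦ 1|_7 = 1 ⇒ 0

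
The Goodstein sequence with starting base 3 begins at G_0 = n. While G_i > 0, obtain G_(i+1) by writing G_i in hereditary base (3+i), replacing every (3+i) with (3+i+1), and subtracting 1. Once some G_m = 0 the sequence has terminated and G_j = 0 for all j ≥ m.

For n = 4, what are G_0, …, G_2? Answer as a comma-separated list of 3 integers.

4, 4, 4

G_0 = 4. HB_3(4) = 3 + 1. Bump = 5. G_1 = 4.
G_1 = 4. HB_4(4) = 4. Bump = 5. G_2 = 4.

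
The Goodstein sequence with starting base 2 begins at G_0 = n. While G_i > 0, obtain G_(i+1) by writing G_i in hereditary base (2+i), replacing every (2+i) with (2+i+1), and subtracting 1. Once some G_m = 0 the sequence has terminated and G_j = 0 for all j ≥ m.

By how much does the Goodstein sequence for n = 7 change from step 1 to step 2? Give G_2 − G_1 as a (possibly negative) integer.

step 0: 7 = 2^2 + 2 + 1; sub 3 for 2: 3^3 + 3 + 1; = 31; G_1 = 31−1 = 30
step 1: 30 = 3^3 + 3; sub 4 for 3: 4^4 + 4; = 260; G_2 = 260−1 = 259

229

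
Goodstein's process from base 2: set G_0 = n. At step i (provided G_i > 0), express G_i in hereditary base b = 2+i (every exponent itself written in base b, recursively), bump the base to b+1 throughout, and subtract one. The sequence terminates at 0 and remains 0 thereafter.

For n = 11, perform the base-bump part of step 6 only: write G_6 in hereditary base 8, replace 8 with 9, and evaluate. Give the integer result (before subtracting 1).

2749609303

G_0=11  [base 2] 2^(2 + 1) + 2 + 1  →[2↦3]→  3^(3 + 1) + 3 + 1 = 85  −1 ⇒ G_1=84
G_1=84  [base 3] 3^(3 + 1) + 3  →[3↦4]→  4^(4 + 1) + 4 = 1028  −1 ⇒ G_2=1027
G_2=1027  [base 4] 4^(4 + 1) + 3  →[4↦5]→  5^(5 + 1) + 3 = 15628  −1 ⇒ G_3=15627
G_3=15627  [base 5] 5^(5 + 1) + 2  →[5↦6]→  6^(6 + 1) + 2 = 279938  −1 ⇒ G_4=279937
G_4=279937  [base 6] 6^(6 + 1) + 1  →[6↦7]→  7^(7 + 1) + 1 = 5764802  −1 ⇒ G_5=5764801
G_5=5764801  [base 7] 7^(7 + 1)  →[7↦8]→  8^(8 + 1) = 134217728  −1 ⇒ G_6=134217727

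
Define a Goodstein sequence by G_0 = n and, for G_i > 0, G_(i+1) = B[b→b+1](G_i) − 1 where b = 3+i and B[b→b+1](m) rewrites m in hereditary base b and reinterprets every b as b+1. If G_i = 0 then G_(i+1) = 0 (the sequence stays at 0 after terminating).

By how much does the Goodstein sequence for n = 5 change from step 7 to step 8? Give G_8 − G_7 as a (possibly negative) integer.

-1

[0] 5 ≡ 3 + 2 (base 3). Lift 4: 6. −1: 5.
[1] 5 ≡ 4 + 1 (base 4). Lift 5: 6. −1: 5.
[2] 5 ≡ 5 (base 5). Lift 6: 6. −1: 5.
[3] 5 ≡ 5 (base 6). Lift 7: 5. −1: 4.
[4] 4 ≡ 4 (base 7). Lift 8: 4. −1: 3.
[5] 3 ≡ 3 (base 8). Lift 9: 3. −1: 2.
[6] 2 ≡ 2 (base 9). Lift 10: 2. −1: 1.
[7] 1 ≡ 1 (base 10). Lift 11: 1. −1: 0.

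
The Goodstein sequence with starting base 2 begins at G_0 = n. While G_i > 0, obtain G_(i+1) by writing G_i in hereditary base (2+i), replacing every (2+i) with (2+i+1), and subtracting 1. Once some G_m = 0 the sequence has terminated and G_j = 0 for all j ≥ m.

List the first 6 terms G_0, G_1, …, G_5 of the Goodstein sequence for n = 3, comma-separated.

step 0: 3 = 2 + 1; sub 3 for 2: 3 + 1; = 4; G_1 = 4−1 = 3
step 1: 3 = 3; sub 4 for 3: 4; = 4; G_2 = 4−1 = 3
step 2: 3 = 3; sub 5 for 4: 3; = 3; G_3 = 3−1 = 2
step 3: 2 = 2; sub 6 for 5: 2; = 2; G_4 = 2−1 = 1
step 4: 1 = 1; sub 7 for 6: 1; = 1; G_5 = 1−1 = 0

3, 3, 3, 2, 1, 0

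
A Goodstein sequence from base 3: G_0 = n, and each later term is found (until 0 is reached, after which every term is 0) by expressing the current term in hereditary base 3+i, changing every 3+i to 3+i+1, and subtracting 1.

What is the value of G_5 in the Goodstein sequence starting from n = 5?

3

(0) 5|_3 = 3 + 2 ↦ 4 + 2|_4 = 6 ⇒ 5
(1) 5|_4 = 4 + 1 ↦ 5 + 1|_5 = 6 ⇒ 5
(2) 5|_5 = 5 ↦ 6|_6 = 6 ⇒ 5
(3) 5|_6 = 5 ↦ 5|_7 = 5 ⇒ 4
(4) 4|_7 = 4 ↦ 4|_8 = 4 ⇒ 3
(5) 3|_8 = 3 ↦ 3|_9 = 3 ⇒ 2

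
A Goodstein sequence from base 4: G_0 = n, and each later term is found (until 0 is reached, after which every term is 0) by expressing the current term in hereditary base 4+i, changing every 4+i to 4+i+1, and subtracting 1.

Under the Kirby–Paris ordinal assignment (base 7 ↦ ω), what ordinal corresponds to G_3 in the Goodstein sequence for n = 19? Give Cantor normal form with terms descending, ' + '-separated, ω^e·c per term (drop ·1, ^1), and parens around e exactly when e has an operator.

ω^2

19 —HB4→ 4^2 + 3 —bump→ 5^2 + 3 = 28 —(−1)→ 27
27 —HB5→ 5^2 + 2 —bump→ 6^2 + 2 = 38 —(−1)→ 37
37 —HB6→ 6^2 + 1 —bump→ 7^2 + 1 = 50 —(−1)→ 49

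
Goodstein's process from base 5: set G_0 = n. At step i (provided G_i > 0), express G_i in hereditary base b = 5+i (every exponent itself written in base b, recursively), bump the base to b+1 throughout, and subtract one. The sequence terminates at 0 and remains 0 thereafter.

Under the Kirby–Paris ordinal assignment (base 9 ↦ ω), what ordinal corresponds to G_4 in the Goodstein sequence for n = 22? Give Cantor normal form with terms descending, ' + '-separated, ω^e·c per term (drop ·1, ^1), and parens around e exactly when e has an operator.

base 5: 22 = 4·5 + 2; at 6: 4·6 + 2 = 26; next = 25
base 6: 25 = 4·6 + 1; at 7: 4·7 + 1 = 29; next = 28
base 7: 28 = 4·7; at 8: 4·8 = 32; next = 31
base 8: 31 = 3·8 + 7; at 9: 3·9 + 7 = 34; next = 33
base 9: 33 = 3·9 + 6; at 10: 3·10 + 6 = 36; next = 35

ω·3 + 6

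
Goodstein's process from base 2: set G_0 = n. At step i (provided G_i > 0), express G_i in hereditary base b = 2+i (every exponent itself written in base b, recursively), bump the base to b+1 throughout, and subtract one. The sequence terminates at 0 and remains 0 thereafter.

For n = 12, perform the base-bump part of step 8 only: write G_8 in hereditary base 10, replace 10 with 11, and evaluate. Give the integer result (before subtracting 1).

3138428376975

[0] 12 ≡ 2^(2 + 1) + 2^2 (base 2). Lift 3: 108. −1: 107.
[1] 107 ≡ 3^(3 + 1) + 2·3^2 + 2·3 + 2 (base 3). Lift 4: 1066. −1: 1065.
[2] 1065 ≡ 4^(4 + 1) + 2·4^2 + 2·4 + 1 (base 4). Lift 5: 15686. −1: 15685.
[3] 15685 ≡ 5^(5 + 1) + 2·5^2 + 2·5 (base 5). Lift 6: 280020. −1: 280019.
[4] 280019 ≡ 6^(6 + 1) + 2·6^2 + 6 + 5 (base 6). Lift 7: 5764911. −1: 5764910.
[5] 5764910 ≡ 7^(7 + 1) + 2·7^2 + 7 + 4 (base 7). Lift 8: 134217868. −1: 134217867.
[6] 134217867 ≡ 8^(8 + 1) + 2·8^2 + 8 + 3 (base 8). Lift 9: 3486784575. −1: 3486784574.
[7] 3486784574 ≡ 9^(9 + 1) + 2·9^2 + 9 + 2 (base 9). Lift 10: 100000000212. −1: 100000000211.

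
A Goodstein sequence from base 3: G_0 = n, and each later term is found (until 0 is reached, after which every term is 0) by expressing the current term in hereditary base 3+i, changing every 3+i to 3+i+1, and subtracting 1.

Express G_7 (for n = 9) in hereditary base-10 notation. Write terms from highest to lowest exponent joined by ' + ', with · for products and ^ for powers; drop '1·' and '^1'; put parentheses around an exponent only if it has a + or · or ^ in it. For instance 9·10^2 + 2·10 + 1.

2·10 + 5

9 —HB3→ 3^2 —bump→ 4^2 = 16 —(−1)→ 15
15 —HB4→ 3·4 + 3 —bump→ 3·5 + 3 = 18 —(−1)→ 17
17 —HB5→ 3·5 + 2 —bump→ 3·6 + 2 = 20 —(−1)→ 19
19 —HB6→ 3·6 + 1 —bump→ 3·7 + 1 = 22 —(−1)→ 21
21 —HB7→ 3·7 —bump→ 3·8 = 24 —(−1)→ 23
23 —HB8→ 2·8 + 7 —bump→ 2·9 + 7 = 25 —(−1)→ 24
24 —HB9→ 2·9 + 6 —bump→ 2·10 + 6 = 26 —(−1)→ 25
25 —HB10→ 2·10 + 5 —bump→ 2·11 + 5 = 27 —(−1)→ 26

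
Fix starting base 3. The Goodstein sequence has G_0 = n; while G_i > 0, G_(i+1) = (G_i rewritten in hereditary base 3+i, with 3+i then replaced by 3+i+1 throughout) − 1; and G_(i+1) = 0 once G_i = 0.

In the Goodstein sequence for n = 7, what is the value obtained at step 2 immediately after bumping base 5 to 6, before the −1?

10

7 —HB3→ 2·3 + 1 —bump→ 2·4 + 1 = 9 —(−1)→ 8
8 —HB4→ 2·4 —bump→ 2·5 = 10 —(−1)→ 9
9 —HB5→ 5 + 4 —bump→ 6 + 4 = 10 —(−1)→ 9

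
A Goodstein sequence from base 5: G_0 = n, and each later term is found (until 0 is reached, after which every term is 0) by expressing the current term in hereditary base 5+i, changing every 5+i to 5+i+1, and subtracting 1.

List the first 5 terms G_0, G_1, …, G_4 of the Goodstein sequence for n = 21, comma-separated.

21, 24, 27, 29, 31

G_0=21  [base 5] 4·5 + 1  →[5↦6]→  4·6 + 1 = 25  −1 ⇒ G_1=24
G_1=24  [base 6] 4·6  →[6↦7]→  4·7 = 28  −1 ⇒ G_2=27
G_2=27  [base 7] 3·7 + 6  →[7↦8]→  3·8 + 6 = 30  −1 ⇒ G_3=29
G_3=29  [base 8] 3·8 + 5  →[8↦9]→  3·9 + 5 = 32  −1 ⇒ G_4=31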